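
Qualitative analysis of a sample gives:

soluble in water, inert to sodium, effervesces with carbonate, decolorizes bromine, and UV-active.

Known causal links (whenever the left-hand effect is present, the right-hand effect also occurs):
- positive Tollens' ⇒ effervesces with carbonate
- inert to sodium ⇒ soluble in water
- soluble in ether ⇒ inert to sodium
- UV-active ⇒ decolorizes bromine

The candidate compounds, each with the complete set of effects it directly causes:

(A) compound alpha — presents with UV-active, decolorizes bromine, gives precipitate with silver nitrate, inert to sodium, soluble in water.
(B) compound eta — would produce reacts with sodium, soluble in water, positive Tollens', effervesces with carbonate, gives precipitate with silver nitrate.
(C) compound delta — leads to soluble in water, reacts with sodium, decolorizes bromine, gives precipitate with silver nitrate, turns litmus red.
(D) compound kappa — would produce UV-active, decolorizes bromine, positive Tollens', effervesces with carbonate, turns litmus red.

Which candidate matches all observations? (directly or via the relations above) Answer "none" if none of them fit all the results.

Testing each hypothesis:
(A) compound alpha — soluble in water yes; inert to sodium yes; effervesces with carbonate NO; decolorizes bromine yes; UV-active yes
(B) compound eta — fails on inert to sodium, decolorizes bromine, UV-active (predicts reacts with sodium, not inert to sodium)
(C) compound delta — soluble in water yes; inert to sodium NO; effervesces with carbonate NO; decolorizes bromine yes; UV-active NO
(D) compound kappa — soluble in water NO; inert to sodium NO; effervesces with carbonate yes; decolorizes bromine yes; UV-active yes
None of the listed candidates fits everything.

none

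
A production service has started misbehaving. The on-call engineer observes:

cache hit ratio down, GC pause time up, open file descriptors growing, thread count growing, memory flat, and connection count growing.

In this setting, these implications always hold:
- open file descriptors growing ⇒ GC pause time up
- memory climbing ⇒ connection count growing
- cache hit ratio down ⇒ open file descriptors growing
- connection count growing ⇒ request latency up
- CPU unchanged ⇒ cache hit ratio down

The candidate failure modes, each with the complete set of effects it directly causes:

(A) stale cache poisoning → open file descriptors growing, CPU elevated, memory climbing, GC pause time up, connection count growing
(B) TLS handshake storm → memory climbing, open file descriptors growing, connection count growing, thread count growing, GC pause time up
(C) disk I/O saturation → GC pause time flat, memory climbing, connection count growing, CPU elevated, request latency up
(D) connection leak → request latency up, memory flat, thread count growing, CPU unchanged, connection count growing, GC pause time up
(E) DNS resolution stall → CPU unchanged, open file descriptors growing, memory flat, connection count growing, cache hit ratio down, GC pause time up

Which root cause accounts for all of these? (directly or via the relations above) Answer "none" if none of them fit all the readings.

Testing each hypothesis:
(A) stale cache poisoning — fails on cache hit ratio down, thread count growing, memory flat (predicts memory climbing, not memory flat)
(B) TLS handshake storm — cache hit ratio down ✗; GC pause time up ✓; open file descriptors growing ✓; thread count growing ✓; memory flat ✗; connection count growing ✓
(C) disk I/O saturation — cache hit ratio down ✗; GC pause time up ✗; open file descriptors growing ✗; thread count growing ✗; memory flat ✗; connection count growing ✓
(D) connection leak — cache hit ratio down ✓ (through CPU unchanged → cache hit ratio down); GC pause time up ✓; open file descriptors growing ✓ (through CPU unchanged → cache hit ratio down → open file descriptors growing); thread count growing ✓; memory flat ✓; connection count growing ✓
(E) DNS resolution stall — cache hit ratio down ✓; GC pause time up ✓; open file descriptors growing ✓; thread count growing ✗; memory flat ✓; connection count growing ✓
(D) is the only candidate with no mismatches.

D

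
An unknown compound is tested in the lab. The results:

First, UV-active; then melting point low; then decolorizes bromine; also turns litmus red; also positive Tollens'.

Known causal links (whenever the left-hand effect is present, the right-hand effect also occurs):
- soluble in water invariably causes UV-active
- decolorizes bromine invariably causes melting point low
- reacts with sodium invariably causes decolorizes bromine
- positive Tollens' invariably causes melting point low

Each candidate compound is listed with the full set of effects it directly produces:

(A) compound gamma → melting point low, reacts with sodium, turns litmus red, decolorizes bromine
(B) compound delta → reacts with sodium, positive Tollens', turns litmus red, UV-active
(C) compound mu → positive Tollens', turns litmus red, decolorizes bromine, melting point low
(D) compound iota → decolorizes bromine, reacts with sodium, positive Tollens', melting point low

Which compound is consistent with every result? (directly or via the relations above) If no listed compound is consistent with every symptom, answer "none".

For each candidate, compare predicted effects to what was observed:
(A) compound gamma — UV-active miss; melting point low match; decolorizes bromine match; turns litmus red match; positive Tollens' miss
(B) compound delta — UV-active match; melting point low match (by positive Tollens' → melting point low); decolorizes bromine match (by reacts with sodium → decolorizes bromine); turns litmus red match; positive Tollens' match
(C) compound mu — UV-active miss; melting point low match; decolorizes bromine match; turns litmus red match; positive Tollens' match
(D) compound iota — does not account for UV-active, turns litmus red
(B) alone accounts for all the evidence.

B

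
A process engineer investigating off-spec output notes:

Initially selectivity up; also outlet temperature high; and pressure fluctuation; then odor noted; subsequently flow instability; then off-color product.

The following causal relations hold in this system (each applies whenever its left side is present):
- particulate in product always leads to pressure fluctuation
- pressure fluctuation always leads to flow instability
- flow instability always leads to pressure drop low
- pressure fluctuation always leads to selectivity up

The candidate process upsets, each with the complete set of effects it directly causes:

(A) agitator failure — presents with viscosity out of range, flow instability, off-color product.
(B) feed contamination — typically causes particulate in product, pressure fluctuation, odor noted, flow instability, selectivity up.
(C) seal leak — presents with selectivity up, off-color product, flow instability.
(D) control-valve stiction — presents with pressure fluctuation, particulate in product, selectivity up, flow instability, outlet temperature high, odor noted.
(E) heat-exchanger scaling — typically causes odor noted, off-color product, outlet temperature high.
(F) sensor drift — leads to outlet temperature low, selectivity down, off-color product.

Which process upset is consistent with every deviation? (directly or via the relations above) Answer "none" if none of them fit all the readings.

none

Per-candidate check:
(A) agitator failure — does not account for selectivity up, outlet temperature high, pressure fluctuation, odor noted
(B) feed contamination — selectivity up +; outlet temperature high -; pressure fluctuation +; odor noted +; flow instability +; off-color product -
(C) seal leak — selectivity up +; outlet temperature high -; pressure fluctuation -; odor noted -; flow instability +; off-color product +
(D) control-valve stiction — selectivity up +; outlet temperature high +; pressure fluctuation +; odor noted +; flow instability +; off-color product -
(E) heat-exchanger scaling — does not account for selectivity up, pressure fluctuation, flow instability
(F) sensor drift — fails on selectivity up, outlet temperature high, pressure fluctuation, odor noted, flow instability (predicts selectivity down, not selectivity up; predicts outlet temperature low, not outlet temperature high)
No candidate is consistent with all observations.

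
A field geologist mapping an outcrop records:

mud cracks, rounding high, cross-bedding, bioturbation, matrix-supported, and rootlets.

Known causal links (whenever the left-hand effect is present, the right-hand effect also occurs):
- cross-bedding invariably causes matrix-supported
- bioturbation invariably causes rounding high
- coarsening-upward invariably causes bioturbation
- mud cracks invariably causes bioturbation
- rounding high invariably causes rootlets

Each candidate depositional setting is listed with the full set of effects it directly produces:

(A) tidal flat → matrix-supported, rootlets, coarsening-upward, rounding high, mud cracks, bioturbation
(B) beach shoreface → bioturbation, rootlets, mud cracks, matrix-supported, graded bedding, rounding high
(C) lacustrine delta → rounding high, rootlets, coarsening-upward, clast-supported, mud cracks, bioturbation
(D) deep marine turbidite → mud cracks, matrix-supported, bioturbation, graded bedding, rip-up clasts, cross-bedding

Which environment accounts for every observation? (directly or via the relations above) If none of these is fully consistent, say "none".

Testing each hypothesis:
(A) tidal flat — mud cracks ✓; rounding high ✓; cross-bedding ✗; bioturbation ✓; matrix-supported ✓; rootlets ✓
(B) beach shoreface — does not account for cross-bedding
(C) lacustrine delta — fails on cross-bedding, matrix-supported (predicts clast-supported, not matrix-supported)
(D) deep marine turbidite — mud cracks ✓; rounding high ✓ (via bioturbation → rounding high); cross-bedding ✓; bioturbation ✓; matrix-supported ✓; rootlets ✓ (via bioturbation → rounding high → rootlets)
Only (D) is consistent with every observation.

D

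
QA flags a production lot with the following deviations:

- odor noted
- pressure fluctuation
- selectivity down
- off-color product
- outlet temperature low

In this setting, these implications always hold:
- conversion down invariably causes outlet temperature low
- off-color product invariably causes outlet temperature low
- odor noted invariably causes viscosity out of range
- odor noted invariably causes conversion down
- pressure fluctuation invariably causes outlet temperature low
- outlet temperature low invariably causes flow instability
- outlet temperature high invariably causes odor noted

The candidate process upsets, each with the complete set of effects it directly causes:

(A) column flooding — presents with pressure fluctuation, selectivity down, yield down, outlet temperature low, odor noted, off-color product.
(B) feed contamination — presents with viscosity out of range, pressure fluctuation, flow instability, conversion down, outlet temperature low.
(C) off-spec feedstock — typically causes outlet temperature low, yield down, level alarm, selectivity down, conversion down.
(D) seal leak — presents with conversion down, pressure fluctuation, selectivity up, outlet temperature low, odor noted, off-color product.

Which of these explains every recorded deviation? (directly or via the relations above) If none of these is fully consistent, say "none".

For each candidate, compare predicted effects to what was observed:
(A) column flooding — odor noted ✓; pressure fluctuation ✓; selectivity down ✓; off-color product ✓; outlet temperature low ✓
(B) feed contamination — odor noted ✗; pressure fluctuation ✓; selectivity down ✗; off-color product ✗; outlet temperature low ✓
(C) off-spec feedstock — odor noted ✗; pressure fluctuation ✗; selectivity down ✓; off-color product ✗; outlet temperature low ✓
(D) seal leak — fails on selectivity down (predicts selectivity up, not selectivity down)
(A) is the only candidate with no mismatches.

A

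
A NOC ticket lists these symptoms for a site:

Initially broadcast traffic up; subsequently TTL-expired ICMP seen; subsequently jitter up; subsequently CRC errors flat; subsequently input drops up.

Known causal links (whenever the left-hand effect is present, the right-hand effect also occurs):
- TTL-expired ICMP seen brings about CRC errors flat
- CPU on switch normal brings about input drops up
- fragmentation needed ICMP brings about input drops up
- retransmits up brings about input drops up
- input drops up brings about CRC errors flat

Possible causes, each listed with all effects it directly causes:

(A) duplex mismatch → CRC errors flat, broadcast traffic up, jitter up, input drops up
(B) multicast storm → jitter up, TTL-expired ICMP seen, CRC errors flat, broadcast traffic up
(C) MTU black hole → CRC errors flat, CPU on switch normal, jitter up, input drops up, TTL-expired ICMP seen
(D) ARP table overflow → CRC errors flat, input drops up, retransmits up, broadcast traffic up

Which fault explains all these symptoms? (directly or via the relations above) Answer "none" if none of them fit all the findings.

For each candidate, compare predicted effects to what was observed:
(A) duplex mismatch — does not account for TTL-expired ICMP seen
(B) multicast storm — broadcast traffic up yes; TTL-expired ICMP seen yes; jitter up yes; CRC errors flat yes; input drops up NO
(C) MTU black hole — does not account for broadcast traffic up
(D) ARP table overflow — broadcast traffic up yes; TTL-expired ICMP seen NO; jitter up NO; CRC errors flat yes; input drops up yes
Every candidate fails on at least one observation.

none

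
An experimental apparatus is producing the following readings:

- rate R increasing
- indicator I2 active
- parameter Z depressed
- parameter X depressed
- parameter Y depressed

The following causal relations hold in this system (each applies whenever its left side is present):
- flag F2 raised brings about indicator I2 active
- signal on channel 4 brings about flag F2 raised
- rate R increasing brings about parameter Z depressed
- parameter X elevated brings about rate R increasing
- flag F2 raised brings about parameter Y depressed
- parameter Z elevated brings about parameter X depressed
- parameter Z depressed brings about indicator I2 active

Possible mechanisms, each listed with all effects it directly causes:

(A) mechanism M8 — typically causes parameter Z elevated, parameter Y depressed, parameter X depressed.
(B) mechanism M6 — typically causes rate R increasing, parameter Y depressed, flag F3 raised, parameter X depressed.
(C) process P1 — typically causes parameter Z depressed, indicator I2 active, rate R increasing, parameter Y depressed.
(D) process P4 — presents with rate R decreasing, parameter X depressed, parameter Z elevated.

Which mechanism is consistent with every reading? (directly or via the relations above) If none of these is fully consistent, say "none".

B

Testing each hypothesis:
(A) mechanism M8 — rate R increasing ✗; indicator I2 active ✗; parameter Z depressed ✗; parameter X depressed ✓; parameter Y depressed ✓
(B) mechanism M6 — accounts for every observation (indicator I2 active by rate R increasing → parameter Z depressed → indicator I2 active)
(C) process P1 — does not account for parameter X depressed
(D) process P4 — rate R increasing ✗; indicator I2 active ✗; parameter Z depressed ✗; parameter X depressed ✓; parameter Y depressed ✗
(B) is the only candidate with no mismatches.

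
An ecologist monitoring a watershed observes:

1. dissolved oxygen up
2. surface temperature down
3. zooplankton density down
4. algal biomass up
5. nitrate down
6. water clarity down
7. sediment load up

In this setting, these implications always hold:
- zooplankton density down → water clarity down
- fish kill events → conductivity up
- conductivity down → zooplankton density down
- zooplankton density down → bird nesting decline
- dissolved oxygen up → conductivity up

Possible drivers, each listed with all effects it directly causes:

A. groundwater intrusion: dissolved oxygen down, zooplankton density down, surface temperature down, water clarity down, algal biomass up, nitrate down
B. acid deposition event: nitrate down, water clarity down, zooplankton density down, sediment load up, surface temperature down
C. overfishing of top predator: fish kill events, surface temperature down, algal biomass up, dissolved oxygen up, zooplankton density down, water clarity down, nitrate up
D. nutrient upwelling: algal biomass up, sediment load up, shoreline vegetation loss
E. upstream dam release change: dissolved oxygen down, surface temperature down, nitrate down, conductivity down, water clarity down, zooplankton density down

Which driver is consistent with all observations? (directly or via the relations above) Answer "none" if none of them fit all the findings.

Testing each hypothesis:
(A) groundwater intrusion — dissolved oxygen up -; surface temperature down +; zooplankton density down +; algal biomass up +; nitrate down +; water clarity down +; sediment load up -
(B) acid deposition event — does not account for dissolved oxygen up, algal biomass up
(C) overfishing of top predator — dissolved oxygen up +; surface temperature down +; zooplankton density down +; algal biomass up +; nitrate down -; water clarity down +; sediment load up -
(D) nutrient upwelling — dissolved oxygen up -; surface temperature down -; zooplankton density down -; algal biomass up +; nitrate down -; water clarity down -; sediment load up +
(E) upstream dam release change — dissolved oxygen up -; surface temperature down +; zooplankton density down +; algal biomass up -; nitrate down +; water clarity down +; sediment load up -
Every candidate fails on at least one observation.

none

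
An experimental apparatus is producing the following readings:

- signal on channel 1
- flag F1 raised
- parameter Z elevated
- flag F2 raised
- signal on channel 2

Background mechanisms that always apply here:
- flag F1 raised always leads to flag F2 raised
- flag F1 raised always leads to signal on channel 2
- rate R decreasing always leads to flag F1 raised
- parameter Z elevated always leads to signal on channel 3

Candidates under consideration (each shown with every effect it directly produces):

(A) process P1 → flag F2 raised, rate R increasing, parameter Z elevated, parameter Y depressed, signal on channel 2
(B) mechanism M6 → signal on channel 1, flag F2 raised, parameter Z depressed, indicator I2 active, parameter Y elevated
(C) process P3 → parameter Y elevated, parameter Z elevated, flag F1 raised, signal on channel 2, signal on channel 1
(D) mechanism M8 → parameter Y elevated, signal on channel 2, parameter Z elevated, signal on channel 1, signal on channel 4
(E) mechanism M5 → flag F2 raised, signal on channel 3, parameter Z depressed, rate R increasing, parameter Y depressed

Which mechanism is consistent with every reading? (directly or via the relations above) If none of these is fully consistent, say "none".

Checking each candidate against the observations:
(A) process P1 — signal on channel 1 -; flag F1 raised -; parameter Z elevated +; flag F2 raised +; signal on channel 2 +
(B) mechanism M6 — signal on channel 1 +; flag F1 raised -; parameter Z elevated -; flag F2 raised +; signal on channel 2 -
(C) process P3 — signal on channel 1 +; flag F1 raised +; parameter Z elevated +; flag F2 raised + (by flag F1 raised → flag F2 raised); signal on channel 2 +
(D) mechanism M8 — signal on channel 1 +; flag F1 raised -; parameter Z elevated +; flag F2 raised -; signal on channel 2 +
(E) mechanism M5 — fails on signal on channel 1, flag F1 raised, parameter Z elevated, signal on channel 2 (predicts parameter Z depressed, not parameter Z elevated)
(C) is the only candidate with no mismatches.

C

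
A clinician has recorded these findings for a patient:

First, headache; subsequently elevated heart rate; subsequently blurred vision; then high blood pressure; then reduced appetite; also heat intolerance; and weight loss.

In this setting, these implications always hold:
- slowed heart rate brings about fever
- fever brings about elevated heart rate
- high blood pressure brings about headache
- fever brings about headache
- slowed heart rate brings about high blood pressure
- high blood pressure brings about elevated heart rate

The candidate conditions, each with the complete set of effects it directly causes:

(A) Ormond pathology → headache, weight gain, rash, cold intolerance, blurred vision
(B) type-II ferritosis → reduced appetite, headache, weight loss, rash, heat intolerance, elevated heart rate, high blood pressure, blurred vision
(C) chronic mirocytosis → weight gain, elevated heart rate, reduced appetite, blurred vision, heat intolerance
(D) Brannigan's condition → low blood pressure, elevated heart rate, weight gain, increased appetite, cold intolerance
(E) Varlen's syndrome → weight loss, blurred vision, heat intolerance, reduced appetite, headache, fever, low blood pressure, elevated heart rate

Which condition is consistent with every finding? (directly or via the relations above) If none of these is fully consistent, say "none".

B

Per-candidate check:
(A) Ormond pathology — headache ✓; elevated heart rate ✗; blurred vision ✓; high blood pressure ✗; reduced appetite ✗; heat intolerance ✗; weight loss ✗
(B) type-II ferritosis — accounts for every observation
(C) chronic mirocytosis — fails on headache, high blood pressure, weight loss (predicts weight gain, not weight loss)
(D) Brannigan's condition — headache ✗; elevated heart rate ✓; blurred vision ✗; high blood pressure ✗; reduced appetite ✗; heat intolerance ✗; weight loss ✗
(E) Varlen's syndrome — headache ✓; elevated heart rate ✓; blurred vision ✓; high blood pressure ✗; reduced appetite ✓; heat intolerance ✓; weight loss ✓
(B) alone accounts for all the evidence.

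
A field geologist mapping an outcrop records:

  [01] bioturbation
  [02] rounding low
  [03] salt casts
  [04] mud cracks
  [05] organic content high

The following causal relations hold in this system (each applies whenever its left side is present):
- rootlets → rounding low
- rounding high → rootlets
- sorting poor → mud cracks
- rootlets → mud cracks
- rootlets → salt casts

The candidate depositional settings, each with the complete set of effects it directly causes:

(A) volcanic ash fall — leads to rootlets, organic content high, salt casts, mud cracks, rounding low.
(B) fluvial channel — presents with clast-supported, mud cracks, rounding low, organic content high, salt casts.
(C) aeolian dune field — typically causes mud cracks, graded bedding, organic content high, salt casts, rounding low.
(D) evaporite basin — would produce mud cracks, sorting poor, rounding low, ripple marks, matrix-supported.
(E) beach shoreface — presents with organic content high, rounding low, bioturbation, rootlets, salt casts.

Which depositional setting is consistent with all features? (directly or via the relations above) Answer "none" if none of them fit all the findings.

E

Per-candidate check:
(A) volcanic ash fall — does not account for bioturbation
(B) fluvial channel — bioturbation NO; rounding low yes; salt casts yes; mud cracks yes; organic content high yes
(C) aeolian dune field — bioturbation NO; rounding low yes; salt casts yes; mud cracks yes; organic content high yes
(D) evaporite basin — bioturbation NO; rounding low yes; salt casts NO; mud cracks yes; organic content high NO
(E) beach shoreface — bioturbation yes; rounding low yes; salt casts yes; mud cracks yes (via rootlets → mud cracks); organic content high yes
Only (E) is consistent with every observation.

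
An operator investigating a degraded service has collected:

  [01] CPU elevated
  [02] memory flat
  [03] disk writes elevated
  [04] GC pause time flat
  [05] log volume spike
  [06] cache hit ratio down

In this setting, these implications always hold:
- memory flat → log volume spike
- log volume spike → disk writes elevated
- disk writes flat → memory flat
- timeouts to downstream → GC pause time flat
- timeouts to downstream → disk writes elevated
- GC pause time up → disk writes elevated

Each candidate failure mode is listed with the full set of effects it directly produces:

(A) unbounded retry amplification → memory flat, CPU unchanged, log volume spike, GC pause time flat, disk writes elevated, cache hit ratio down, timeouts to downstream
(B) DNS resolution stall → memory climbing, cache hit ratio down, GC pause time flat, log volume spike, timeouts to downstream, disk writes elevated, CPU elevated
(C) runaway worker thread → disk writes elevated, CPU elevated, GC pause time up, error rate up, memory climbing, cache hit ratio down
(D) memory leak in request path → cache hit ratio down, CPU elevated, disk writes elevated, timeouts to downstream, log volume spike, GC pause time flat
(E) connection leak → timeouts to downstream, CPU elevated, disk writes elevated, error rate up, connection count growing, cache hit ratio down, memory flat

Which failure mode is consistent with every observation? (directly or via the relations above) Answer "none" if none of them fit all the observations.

For each candidate, compare predicted effects to what was observed:
(A) unbounded retry amplification — fails on CPU elevated (predicts CPU unchanged, not CPU elevated)
(B) DNS resolution stall — fails on memory flat (predicts memory climbing, not memory flat)
(C) runaway worker thread — fails on memory flat, GC pause time flat, log volume spike (predicts memory climbing, not memory flat; predicts GC pause time up, not GC pause time flat)
(D) memory leak in request path — CPU elevated +; memory flat -; disk writes elevated +; GC pause time flat +; log volume spike +; cache hit ratio down +
(E) connection leak — CPU elevated +; memory flat +; disk writes elevated +; GC pause time flat + (by timeouts to downstream → GC pause time flat); log volume spike + (by memory flat → log volume spike); cache hit ratio down +
(E) alone accounts for all the evidence.

E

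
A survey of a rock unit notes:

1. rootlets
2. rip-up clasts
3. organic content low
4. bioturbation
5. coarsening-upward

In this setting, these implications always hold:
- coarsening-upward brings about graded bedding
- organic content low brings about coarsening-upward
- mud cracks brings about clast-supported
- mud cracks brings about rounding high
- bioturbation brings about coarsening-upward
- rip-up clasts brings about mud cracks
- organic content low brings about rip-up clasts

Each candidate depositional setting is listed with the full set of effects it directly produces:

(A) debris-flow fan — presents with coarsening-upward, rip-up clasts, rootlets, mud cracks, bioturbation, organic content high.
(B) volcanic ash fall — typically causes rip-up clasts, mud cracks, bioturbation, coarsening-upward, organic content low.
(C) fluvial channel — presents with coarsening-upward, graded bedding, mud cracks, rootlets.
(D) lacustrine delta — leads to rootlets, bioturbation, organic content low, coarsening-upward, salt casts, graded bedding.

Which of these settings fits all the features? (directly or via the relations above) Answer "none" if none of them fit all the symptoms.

Checking each candidate against the observations:
(A) debris-flow fan — rootlets +; rip-up clasts +; organic content low -; bioturbation +; coarsening-upward +
(B) volcanic ash fall — does not account for rootlets
(C) fluvial channel — does not account for rip-up clasts, organic content low, bioturbation
(D) lacustrine delta — accounts for every observation (rip-up clasts through organic content low → rip-up clasts)
(D) is the only candidate with no mismatches.

D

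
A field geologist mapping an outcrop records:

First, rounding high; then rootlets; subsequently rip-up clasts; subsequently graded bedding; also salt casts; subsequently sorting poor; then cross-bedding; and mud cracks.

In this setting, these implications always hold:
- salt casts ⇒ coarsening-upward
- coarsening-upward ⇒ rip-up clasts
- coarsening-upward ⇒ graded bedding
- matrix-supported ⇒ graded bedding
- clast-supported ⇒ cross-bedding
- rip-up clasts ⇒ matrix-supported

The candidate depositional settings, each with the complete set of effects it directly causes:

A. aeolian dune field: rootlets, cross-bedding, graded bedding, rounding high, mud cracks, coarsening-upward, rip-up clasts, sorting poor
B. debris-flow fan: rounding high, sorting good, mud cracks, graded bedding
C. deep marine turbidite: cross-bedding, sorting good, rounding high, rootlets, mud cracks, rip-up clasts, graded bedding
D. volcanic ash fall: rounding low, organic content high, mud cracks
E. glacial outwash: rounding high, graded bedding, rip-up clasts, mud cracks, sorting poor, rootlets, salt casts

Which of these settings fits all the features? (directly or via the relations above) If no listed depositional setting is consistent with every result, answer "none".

none

Testing each hypothesis:
(A) aeolian dune field — rounding high match; rootlets match; rip-up clasts match; graded bedding match; salt casts miss; sorting poor match; cross-bedding match; mud cracks match
(B) debris-flow fan — rounding high match; rootlets miss; rip-up clasts miss; graded bedding match; salt casts miss; sorting poor miss; cross-bedding miss; mud cracks match
(C) deep marine turbidite — rounding high match; rootlets match; rip-up clasts match; graded bedding match; salt casts miss; sorting poor miss; cross-bedding match; mud cracks match
(D) volcanic ash fall — fails on rounding high, rootlets, rip-up clasts, graded bedding, salt casts, sorting poor, cross-bedding (predicts rounding low, not rounding high)
(E) glacial outwash — rounding high match; rootlets match; rip-up clasts match; graded bedding match; salt casts match; sorting poor match; cross-bedding miss; mud cracks match
None of the listed candidates fits everything.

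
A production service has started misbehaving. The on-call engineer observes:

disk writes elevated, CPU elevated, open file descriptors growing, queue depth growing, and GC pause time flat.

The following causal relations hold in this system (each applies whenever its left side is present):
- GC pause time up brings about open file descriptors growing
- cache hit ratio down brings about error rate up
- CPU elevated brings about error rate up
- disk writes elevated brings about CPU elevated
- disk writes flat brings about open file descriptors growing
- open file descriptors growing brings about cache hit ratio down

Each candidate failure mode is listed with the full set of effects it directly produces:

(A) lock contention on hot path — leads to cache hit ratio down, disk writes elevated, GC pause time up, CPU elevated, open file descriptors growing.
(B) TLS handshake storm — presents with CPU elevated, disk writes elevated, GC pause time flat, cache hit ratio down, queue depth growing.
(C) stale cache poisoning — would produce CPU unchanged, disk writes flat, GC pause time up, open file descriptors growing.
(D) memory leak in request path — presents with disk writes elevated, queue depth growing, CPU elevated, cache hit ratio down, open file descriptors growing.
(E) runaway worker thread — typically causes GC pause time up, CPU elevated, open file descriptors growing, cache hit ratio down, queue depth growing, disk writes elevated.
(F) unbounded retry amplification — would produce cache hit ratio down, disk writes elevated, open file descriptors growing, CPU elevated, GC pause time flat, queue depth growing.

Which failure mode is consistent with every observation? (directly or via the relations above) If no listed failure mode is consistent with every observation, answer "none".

Per-candidate check:
(A) lock contention on hot path — disk writes elevated +; CPU elevated +; open file descriptors growing +; queue depth growing -; GC pause time flat -
(B) TLS handshake storm — does not account for open file descriptors growing
(C) stale cache poisoning — disk writes elevated -; CPU elevated -; open file descriptors growing +; queue depth growing -; GC pause time flat -
(D) memory leak in request path — disk writes elevated +; CPU elevated +; open file descriptors growing +; queue depth growing +; GC pause time flat -
(E) runaway worker thread — disk writes elevated +; CPU elevated +; open file descriptors growing +; queue depth growing +; GC pause time flat -
(F) unbounded retry amplification — disk writes elevated +; CPU elevated +; open file descriptors growing +; queue depth growing +; GC pause time flat +
(F) alone accounts for all the evidence.

F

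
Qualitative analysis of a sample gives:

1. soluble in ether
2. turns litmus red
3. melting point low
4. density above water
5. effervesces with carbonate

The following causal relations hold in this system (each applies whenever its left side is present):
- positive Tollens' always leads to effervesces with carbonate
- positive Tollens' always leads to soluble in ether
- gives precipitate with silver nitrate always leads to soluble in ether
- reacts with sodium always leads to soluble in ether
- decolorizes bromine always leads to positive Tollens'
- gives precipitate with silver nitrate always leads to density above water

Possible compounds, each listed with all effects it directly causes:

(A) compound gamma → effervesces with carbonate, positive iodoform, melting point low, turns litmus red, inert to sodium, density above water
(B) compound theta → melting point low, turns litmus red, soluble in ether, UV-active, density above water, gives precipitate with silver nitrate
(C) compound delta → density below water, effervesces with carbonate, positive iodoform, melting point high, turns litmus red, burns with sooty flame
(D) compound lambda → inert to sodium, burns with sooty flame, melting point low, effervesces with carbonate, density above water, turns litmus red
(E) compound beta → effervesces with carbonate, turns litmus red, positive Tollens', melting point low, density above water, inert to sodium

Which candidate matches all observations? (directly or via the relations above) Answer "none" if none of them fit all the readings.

For each candidate, compare predicted effects to what was observed:
(A) compound gamma — does not account for soluble in ether
(B) compound theta — soluble in ether ✓; turns litmus red ✓; melting point low ✓; density above water ✓; effervesces with carbonate ✗
(C) compound delta — fails on soluble in ether, melting point low, density above water (predicts melting point high, not melting point low; predicts density below water, not density above water)
(D) compound lambda — does not account for soluble in ether
(E) compound beta — accounts for every observation (soluble in ether through positive Tollens' → soluble in ether)
Only (E) is consistent with every observation.

E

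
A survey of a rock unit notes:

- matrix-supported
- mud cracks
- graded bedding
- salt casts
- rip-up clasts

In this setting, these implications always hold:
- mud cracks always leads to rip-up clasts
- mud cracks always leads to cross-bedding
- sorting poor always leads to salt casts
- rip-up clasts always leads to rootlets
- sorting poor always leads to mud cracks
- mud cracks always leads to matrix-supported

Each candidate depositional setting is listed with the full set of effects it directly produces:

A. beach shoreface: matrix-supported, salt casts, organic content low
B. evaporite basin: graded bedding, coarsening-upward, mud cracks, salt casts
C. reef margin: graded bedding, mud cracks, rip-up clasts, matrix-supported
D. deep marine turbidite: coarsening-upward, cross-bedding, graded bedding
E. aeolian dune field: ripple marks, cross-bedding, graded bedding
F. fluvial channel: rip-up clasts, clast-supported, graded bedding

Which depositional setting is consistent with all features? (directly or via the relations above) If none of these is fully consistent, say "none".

Per-candidate check:
(A) beach shoreface — does not account for mud cracks, graded bedding, rip-up clasts
(B) evaporite basin — accounts for every observation (matrix-supported via mud cracks → matrix-supported)
(C) reef margin — matrix-supported ✓; mud cracks ✓; graded bedding ✓; salt casts ✗; rip-up clasts ✓
(D) deep marine turbidite — does not account for matrix-supported, mud cracks, salt casts, rip-up clasts
(E) aeolian dune field — matrix-supported ✗; mud cracks ✗; graded bedding ✓; salt casts ✗; rip-up clasts ✗
(F) fluvial channel — fails on matrix-supported, mud cracks, salt casts (predicts clast-supported, not matrix-supported)
Only (B) is consistent with every observation.

B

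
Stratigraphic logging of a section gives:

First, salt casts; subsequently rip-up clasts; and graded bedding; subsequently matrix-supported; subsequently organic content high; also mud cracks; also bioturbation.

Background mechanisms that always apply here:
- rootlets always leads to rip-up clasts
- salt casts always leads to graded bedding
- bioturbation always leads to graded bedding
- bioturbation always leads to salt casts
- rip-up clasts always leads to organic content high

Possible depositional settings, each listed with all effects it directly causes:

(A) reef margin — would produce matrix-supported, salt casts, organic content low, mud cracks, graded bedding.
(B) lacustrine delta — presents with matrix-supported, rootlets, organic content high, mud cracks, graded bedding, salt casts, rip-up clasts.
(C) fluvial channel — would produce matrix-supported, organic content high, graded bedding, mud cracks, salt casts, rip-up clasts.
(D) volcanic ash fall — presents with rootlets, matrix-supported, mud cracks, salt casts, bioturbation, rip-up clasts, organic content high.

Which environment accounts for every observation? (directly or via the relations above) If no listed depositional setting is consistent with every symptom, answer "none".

Checking each candidate against the observations:
(A) reef margin — fails on rip-up clasts, organic content high, bioturbation (predicts organic content low, not organic content high)
(B) lacustrine delta — salt casts match; rip-up clasts match; graded bedding match; matrix-supported match; organic content high match; mud cracks match; bioturbation miss
(C) fluvial channel — does not account for bioturbation
(D) volcanic ash fall — accounts for every observation (graded bedding by salt casts → graded bedding)
(D) alone accounts for all the evidence.

D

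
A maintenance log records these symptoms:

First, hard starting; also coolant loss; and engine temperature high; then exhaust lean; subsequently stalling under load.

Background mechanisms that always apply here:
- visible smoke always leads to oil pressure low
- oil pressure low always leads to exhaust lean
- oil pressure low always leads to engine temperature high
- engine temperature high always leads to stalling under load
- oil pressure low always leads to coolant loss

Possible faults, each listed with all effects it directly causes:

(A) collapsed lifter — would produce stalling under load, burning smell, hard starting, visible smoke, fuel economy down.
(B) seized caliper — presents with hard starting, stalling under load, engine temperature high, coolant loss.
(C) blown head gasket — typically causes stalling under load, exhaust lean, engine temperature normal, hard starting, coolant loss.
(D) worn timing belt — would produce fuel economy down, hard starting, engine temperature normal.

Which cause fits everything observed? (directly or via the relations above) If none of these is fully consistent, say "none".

A

Per-candidate check:
(A) collapsed lifter — accounts for every observation (coolant loss by visible smoke → oil pressure low → coolant loss)
(B) seized caliper — hard starting yes; coolant loss yes; engine temperature high yes; exhaust lean NO; stalling under load yes
(C) blown head gasket — fails on engine temperature high (predicts engine temperature normal, not engine temperature high)
(D) worn timing belt — fails on coolant loss, engine temperature high, exhaust lean, stalling under load (predicts engine temperature normal, not engine temperature high)
(A) is the only candidate with no mismatches.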